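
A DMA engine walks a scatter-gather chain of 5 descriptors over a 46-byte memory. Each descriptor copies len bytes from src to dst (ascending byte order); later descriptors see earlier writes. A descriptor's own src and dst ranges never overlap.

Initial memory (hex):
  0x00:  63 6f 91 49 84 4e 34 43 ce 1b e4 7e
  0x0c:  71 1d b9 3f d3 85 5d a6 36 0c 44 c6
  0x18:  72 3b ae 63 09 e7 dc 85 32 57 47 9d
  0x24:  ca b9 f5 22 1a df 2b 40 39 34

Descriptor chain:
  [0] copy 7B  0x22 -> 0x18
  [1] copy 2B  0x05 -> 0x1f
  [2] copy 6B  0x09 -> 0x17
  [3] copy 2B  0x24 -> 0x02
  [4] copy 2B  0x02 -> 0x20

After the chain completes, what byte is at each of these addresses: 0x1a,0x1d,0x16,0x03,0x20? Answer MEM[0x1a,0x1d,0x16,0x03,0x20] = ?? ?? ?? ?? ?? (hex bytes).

[0] 0x22->0x18 len=7 : 47 9d ca b9 f5 22 1a
[1] 0x05->0x1f len=2 : 4e 34
[2] 0x09->0x17 len=6 : 1b e4 7e 71 1d b9
[3] 0x24->0x02 len=2 : ca b9
[4] 0x02->0x20 len=2 : ca b9
query mem[0x1a]=0x71, mem[0x1d]=0x22, mem[0x16]=0x44, mem[0x03]=0xb9, mem[0x20]=0xca

MEM[0x1a,0x1d,0x16,0x03,0x20] = 71 22 44 b9 ca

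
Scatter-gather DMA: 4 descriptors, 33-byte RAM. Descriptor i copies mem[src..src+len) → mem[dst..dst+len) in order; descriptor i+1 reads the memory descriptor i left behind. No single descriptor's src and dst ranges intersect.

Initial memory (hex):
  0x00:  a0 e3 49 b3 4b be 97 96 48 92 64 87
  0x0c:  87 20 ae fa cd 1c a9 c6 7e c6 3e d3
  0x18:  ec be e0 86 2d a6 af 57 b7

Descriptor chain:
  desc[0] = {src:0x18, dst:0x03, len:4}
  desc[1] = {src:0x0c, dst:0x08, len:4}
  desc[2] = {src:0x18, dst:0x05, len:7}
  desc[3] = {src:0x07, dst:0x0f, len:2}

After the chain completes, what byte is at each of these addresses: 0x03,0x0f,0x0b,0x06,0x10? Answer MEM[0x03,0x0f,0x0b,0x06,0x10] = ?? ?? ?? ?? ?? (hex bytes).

MEM[0x03,0x0f,0x0b,0x06,0x10] = ec e0 af be 86

#0 dst[0x03+4] := {0xec,0xbe,0xe0,0x86}
#1 dst[0x08+4] := {0x87,0x20,0xae,0xfa}
#2 dst[0x05+7] := {0xec,0xbe,0xe0,0x86,0x2d,0xa6,0xaf}
#3 dst[0x0f+2] := {0xe0,0x86}
query mem[0x03]=0xec, mem[0x0f]=0xe0, mem[0x0b]=0xaf, mem[0x06]=0xbe, mem[0x10]=0x86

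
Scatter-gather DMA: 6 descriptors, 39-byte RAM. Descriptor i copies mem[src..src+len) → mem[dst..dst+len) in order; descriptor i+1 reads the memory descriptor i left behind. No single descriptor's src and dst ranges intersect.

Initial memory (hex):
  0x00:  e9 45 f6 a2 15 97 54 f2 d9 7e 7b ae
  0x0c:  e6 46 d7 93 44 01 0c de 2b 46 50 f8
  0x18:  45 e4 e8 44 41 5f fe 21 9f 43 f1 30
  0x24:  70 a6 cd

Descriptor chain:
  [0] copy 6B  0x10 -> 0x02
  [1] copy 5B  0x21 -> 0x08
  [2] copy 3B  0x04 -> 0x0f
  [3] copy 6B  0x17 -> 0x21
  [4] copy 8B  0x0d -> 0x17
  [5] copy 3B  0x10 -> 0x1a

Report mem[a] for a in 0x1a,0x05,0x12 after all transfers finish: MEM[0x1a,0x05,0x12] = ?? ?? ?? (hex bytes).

MEM[0x1a,0x05,0x12] = de de 0c

D0: mem[0x02..0x07] <- [44 01 0c de 2b 46]
D1: mem[0x08..0x0c] <- [43 f1 30 70 a6]
D2: mem[0x0f..0x11] <- [0c de 2b]
D3: mem[0x21..0x26] <- [f8 45 e4 e8 44 41]
D4: mem[0x17..0x1e] <- [46 d7 0c de 2b 0c de 2b]
D5: mem[0x1a..0x1c] <- [de 2b 0c]
query mem[0x1a]=0xde, mem[0x05]=0xde, mem[0x12]=0x0c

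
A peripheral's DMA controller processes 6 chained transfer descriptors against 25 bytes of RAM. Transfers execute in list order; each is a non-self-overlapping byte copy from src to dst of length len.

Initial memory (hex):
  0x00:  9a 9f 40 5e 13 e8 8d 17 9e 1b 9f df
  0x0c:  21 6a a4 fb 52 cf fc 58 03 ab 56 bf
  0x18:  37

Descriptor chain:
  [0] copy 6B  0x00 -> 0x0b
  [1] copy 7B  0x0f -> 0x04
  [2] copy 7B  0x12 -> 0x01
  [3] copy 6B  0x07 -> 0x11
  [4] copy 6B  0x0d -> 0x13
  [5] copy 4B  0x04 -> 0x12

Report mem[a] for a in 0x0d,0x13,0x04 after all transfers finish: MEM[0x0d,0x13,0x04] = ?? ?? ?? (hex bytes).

MEM[0x0d,0x13,0x04] = 40 56 ab

  after D0: wrote 6B at 0x0b = 9a9f405e13e8
  after D1: wrote 7B at 0x04 = 13e8cffc5803ab
  after D2: wrote 7B at 0x01 = fc5803ab56bf37
  after D3: wrote 6B at 0x11 = 375803ab9a9f
  after D4: wrote 6B at 0x13 = 405e13e83758
  after D5: wrote 4B at 0x12 = ab56bf37
query mem[0x0d]=0x40, mem[0x13]=0x56, mem[0x04]=0xab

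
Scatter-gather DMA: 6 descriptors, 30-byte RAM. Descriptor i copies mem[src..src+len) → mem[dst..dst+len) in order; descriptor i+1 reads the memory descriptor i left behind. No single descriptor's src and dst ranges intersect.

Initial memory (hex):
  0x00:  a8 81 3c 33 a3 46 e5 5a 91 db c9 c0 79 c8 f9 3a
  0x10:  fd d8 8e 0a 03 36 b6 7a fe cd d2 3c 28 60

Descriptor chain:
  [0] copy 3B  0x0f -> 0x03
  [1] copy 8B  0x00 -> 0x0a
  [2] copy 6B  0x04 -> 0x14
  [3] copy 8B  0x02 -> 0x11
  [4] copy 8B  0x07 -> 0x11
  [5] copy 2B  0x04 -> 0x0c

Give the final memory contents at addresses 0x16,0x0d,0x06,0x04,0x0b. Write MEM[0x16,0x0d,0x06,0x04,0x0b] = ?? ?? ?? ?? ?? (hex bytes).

D0: mem[0x03..0x05] <- [3a fd d8]
D1: mem[0x0a..0x11] <- [a8 81 3c 3a fd d8 e5 5a]
D2: mem[0x14..0x19] <- [fd d8 e5 5a 91 db]
D3: mem[0x11..0x18] <- [3c 3a fd d8 e5 5a 91 db]
D4: mem[0x11..0x18] <- [5a 91 db a8 81 3c 3a fd]
D5: mem[0x0c..0x0d] <- [fd d8]
query mem[0x16]=0x3c, mem[0x0d]=0xd8, mem[0x06]=0xe5, mem[0x04]=0xfd, mem[0x0b]=0x81

MEM[0x16,0x0d,0x06,0x04,0x0b] = 3c d8 e5 fd 81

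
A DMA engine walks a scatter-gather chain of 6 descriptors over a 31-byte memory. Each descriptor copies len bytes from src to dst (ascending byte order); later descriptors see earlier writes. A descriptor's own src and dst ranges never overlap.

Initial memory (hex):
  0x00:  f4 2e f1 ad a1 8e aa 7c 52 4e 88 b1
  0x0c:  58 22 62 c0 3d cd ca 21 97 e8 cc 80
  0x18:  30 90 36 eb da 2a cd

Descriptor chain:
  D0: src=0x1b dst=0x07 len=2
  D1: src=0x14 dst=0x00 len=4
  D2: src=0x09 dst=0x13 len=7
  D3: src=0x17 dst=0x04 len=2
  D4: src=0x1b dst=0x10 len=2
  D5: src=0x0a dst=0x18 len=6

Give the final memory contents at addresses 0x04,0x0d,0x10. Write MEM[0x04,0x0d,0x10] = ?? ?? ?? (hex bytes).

[0] 0x1b->0x07 len=2 : eb da
[1] 0x14->0x00 len=4 : 97 e8 cc 80
[2] 0x09->0x13 len=7 : 4e 88 b1 58 22 62 c0
[3] 0x17->0x04 len=2 : 22 62
[4] 0x1b->0x10 len=2 : eb da
[5] 0x0a->0x18 len=6 : 88 b1 58 22 62 c0
query mem[0x04]=0x22, mem[0x0d]=0x22, mem[0x10]=0xeb

MEM[0x04,0x0d,0x10] = 22 22 eb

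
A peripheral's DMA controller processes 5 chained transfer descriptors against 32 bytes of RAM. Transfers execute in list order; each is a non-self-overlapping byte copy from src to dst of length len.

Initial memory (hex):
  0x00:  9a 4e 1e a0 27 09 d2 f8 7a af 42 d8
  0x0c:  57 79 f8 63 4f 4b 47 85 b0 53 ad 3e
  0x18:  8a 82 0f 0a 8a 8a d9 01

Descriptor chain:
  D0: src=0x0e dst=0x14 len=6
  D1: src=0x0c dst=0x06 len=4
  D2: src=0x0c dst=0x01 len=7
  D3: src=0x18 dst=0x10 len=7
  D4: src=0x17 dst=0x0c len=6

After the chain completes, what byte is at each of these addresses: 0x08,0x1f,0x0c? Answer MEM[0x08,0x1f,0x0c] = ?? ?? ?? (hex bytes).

MEM[0x08,0x1f,0x0c] = f8 01 4b

#0 dst[0x14+6] := {0xf8,0x63,0x4f,0x4b,0x47,0x85}
#1 dst[0x06+4] := {0x57,0x79,0xf8,0x63}
#2 dst[0x01+7] := {0x57,0x79,0xf8,0x63,0x4f,0x4b,0x47}
#3 dst[0x10+7] := {0x47,0x85,0x0f,0x0a,0x8a,0x8a,0xd9}
#4 dst[0x0c+6] := {0x4b,0x47,0x85,0x0f,0x0a,0x8a}
query mem[0x08]=0xf8, mem[0x1f]=0x01, mem[0x0c]=0x4b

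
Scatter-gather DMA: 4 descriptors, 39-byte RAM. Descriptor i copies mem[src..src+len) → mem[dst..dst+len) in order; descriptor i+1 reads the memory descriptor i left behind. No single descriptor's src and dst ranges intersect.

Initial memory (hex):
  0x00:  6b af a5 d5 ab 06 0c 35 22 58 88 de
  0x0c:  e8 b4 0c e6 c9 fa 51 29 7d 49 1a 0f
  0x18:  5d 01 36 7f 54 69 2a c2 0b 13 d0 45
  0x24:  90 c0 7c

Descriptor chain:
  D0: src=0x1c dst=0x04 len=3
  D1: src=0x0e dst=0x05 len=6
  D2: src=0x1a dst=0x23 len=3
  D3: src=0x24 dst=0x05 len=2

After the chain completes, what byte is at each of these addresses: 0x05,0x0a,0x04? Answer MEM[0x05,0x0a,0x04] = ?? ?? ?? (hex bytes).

  after D0: wrote 3B at 0x04 = 54692a
  after D1: wrote 6B at 0x05 = 0ce6c9fa5129
  after D2: wrote 3B at 0x23 = 367f54
  after D3: wrote 2B at 0x05 = 7f54
query mem[0x05]=0x7f, mem[0x0a]=0x29, mem[0x04]=0x54

MEM[0x05,0x0a,0x04] = 7f 29 54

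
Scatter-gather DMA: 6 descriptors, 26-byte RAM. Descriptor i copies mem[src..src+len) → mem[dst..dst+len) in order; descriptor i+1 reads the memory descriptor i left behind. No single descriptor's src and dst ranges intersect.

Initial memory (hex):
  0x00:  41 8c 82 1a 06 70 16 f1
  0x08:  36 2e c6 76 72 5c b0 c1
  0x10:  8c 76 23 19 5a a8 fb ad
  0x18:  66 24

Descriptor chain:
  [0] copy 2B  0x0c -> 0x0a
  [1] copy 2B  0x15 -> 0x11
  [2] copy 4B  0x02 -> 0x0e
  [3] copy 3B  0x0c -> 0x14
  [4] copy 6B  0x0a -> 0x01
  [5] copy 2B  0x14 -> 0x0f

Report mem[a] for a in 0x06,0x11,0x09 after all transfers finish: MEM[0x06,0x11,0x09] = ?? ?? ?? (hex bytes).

MEM[0x06,0x11,0x09] = 1a 70 2e

[0] 0x0c->0x0a len=2 : 72 5c
[1] 0x15->0x11 len=2 : a8 fb
[2] 0x02->0x0e len=4 : 82 1a 06 70
[3] 0x0c->0x14 len=3 : 72 5c 82
[4] 0x0a->0x01 len=6 : 72 5c 72 5c 82 1a
[5] 0x14->0x0f len=2 : 72 5c
query mem[0x06]=0x1a, mem[0x11]=0x70, mem[0x09]=0x2e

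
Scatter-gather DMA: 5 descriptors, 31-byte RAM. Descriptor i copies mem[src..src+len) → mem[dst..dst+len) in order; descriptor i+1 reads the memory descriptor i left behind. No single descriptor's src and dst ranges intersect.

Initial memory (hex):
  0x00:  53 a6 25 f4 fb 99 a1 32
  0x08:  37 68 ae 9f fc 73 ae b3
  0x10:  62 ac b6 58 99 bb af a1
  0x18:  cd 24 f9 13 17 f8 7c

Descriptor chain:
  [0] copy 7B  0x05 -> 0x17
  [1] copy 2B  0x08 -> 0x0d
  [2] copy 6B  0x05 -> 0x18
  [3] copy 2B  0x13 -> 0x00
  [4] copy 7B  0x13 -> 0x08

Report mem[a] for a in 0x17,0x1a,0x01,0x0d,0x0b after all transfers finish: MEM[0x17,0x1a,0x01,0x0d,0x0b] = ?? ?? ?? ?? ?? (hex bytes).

MEM[0x17,0x1a,0x01,0x0d,0x0b] = 99 32 99 99 af

#0 dst[0x17+7] := {0x99,0xa1,0x32,0x37,0x68,0xae,0x9f}
#1 dst[0x0d+2] := {0x37,0x68}
#2 dst[0x18+6] := {0x99,0xa1,0x32,0x37,0x68,0xae}
#3 dst[0x00+2] := {0x58,0x99}
#4 dst[0x08+7] := {0x58,0x99,0xbb,0xaf,0x99,0x99,0xa1}
query mem[0x17]=0x99, mem[0x1a]=0x32, mem[0x01]=0x99, mem[0x0d]=0x99, mem[0x0b]=0xaf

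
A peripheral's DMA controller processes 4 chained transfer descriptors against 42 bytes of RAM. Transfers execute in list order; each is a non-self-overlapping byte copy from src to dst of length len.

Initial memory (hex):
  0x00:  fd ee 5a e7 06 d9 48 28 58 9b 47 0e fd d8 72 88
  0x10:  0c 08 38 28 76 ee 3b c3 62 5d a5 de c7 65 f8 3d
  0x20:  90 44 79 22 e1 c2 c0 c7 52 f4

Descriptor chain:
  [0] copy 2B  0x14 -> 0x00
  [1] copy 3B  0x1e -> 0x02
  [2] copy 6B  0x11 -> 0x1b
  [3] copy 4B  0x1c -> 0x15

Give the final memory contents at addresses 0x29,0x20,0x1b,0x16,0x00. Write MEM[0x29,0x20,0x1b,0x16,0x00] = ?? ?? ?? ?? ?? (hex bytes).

  after D0: wrote 2B at 0x00 = 76ee
  after D1: wrote 3B at 0x02 = f83d90
  after D2: wrote 6B at 0x1b = 08382876ee3b
  after D3: wrote 4B at 0x15 = 382876ee
query mem[0x29]=0xf4, mem[0x20]=0x3b, mem[0x1b]=0x08, mem[0x16]=0x28, mem[0x00]=0x76

MEM[0x29,0x20,0x1b,0x16,0x00] = f4 3b 08 28 76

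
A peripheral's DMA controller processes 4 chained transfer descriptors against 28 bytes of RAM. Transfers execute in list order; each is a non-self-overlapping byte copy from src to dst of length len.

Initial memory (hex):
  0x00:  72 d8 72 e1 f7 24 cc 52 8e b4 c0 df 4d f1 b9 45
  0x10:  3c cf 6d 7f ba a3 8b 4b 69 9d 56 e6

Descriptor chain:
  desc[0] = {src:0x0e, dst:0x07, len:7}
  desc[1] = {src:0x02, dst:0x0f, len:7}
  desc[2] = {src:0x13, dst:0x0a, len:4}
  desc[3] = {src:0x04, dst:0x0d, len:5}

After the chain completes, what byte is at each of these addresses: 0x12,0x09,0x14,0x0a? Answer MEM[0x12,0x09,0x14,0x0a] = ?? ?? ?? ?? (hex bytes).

MEM[0x12,0x09,0x14,0x0a] = 24 3c b9 cc

  after D0: wrote 7B at 0x07 = b9453ccf6d7fba
  after D1: wrote 7B at 0x0f = 72e1f724ccb945
  after D2: wrote 4B at 0x0a = ccb9458b
  after D3: wrote 5B at 0x0d = f724ccb945
query mem[0x12]=0x24, mem[0x09]=0x3c, mem[0x14]=0xb9, mem[0x0a]=0xcc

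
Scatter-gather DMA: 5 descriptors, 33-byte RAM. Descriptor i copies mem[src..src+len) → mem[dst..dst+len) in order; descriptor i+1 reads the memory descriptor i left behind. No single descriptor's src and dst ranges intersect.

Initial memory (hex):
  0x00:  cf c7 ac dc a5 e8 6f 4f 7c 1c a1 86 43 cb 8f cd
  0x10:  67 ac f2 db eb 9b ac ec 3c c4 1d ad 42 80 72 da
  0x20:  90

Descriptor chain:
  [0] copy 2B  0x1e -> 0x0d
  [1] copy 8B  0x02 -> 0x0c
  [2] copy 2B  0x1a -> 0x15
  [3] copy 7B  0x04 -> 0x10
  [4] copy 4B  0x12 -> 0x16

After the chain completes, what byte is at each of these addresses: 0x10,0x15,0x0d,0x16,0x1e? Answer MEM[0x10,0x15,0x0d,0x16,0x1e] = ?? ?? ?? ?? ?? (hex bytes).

MEM[0x10,0x15,0x0d,0x16,0x1e] = a5 1c dc 6f 72

#0 dst[0x0d+2] := {0x72,0xda}
#1 dst[0x0c+8] := {0xac,0xdc,0xa5,0xe8,0x6f,0x4f,0x7c,0x1c}
#2 dst[0x15+2] := {0x1d,0xad}
#3 dst[0x10+7] := {0xa5,0xe8,0x6f,0x4f,0x7c,0x1c,0xa1}
#4 dst[0x16+4] := {0x6f,0x4f,0x7c,0x1c}
query mem[0x10]=0xa5, mem[0x15]=0x1c, mem[0x0d]=0xdc, mem[0x16]=0x6f, mem[0x1e]=0x72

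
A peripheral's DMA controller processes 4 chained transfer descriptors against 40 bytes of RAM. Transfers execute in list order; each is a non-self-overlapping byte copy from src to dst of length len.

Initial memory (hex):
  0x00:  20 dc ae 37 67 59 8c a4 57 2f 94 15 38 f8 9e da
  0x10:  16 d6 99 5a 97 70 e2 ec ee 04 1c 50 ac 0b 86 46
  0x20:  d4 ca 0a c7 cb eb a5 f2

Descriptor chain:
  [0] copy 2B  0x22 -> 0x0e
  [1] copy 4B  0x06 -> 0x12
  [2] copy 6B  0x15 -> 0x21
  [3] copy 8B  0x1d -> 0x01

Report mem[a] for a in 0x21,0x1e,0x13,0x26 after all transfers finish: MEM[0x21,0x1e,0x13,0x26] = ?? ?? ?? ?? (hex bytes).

  after D0: wrote 2B at 0x0e = 0ac7
  after D1: wrote 4B at 0x12 = 8ca4572f
  after D2: wrote 6B at 0x21 = 2fe2ecee041c
  after D3: wrote 8B at 0x01 = 0b8646d42fe2ecee
query mem[0x21]=0x2f, mem[0x1e]=0x86, mem[0x13]=0xa4, mem[0x26]=0x1c

MEM[0x21,0x1e,0x13,0x26] = 2f 86 a4 1c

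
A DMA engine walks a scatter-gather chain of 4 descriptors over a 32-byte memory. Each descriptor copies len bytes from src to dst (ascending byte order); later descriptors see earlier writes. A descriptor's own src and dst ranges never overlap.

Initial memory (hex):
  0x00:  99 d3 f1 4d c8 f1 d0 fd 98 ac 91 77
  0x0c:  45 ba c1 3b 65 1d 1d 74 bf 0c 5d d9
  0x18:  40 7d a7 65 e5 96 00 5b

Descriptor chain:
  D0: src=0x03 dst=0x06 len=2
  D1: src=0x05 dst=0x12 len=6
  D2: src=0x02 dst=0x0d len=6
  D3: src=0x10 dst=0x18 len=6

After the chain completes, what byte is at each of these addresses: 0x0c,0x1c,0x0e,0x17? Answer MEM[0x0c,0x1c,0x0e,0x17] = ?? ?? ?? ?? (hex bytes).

MEM[0x0c,0x1c,0x0e,0x17] = 45 c8 4d 91

D0: mem[0x06..0x07] <- [4d c8]
D1: mem[0x12..0x17] <- [f1 4d c8 98 ac 91]
D2: mem[0x0d..0x12] <- [f1 4d c8 f1 4d c8]
D3: mem[0x18..0x1d] <- [f1 4d c8 4d c8 98]
query mem[0x0c]=0x45, mem[0x1c]=0xc8, mem[0x0e]=0x4d, mem[0x17]=0x91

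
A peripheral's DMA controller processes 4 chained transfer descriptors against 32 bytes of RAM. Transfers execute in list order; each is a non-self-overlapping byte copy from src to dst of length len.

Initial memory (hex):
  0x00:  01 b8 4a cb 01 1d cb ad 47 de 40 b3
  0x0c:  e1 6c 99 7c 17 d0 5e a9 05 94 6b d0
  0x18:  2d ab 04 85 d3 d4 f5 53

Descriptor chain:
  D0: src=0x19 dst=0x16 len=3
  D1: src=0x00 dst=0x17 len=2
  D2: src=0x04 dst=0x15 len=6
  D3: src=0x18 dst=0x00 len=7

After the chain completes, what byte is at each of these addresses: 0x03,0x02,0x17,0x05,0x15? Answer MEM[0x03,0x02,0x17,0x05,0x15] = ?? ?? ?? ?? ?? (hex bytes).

MEM[0x03,0x02,0x17,0x05,0x15] = 85 de cb d4 01

D0: mem[0x16..0x18] <- [ab 04 85]
D1: mem[0x17..0x18] <- [01 b8]
D2: mem[0x15..0x1a] <- [01 1d cb ad 47 de]
D3: mem[0x00..0x06] <- [ad 47 de 85 d3 d4 f5]
query mem[0x03]=0x85, mem[0x02]=0xde, mem[0x17]=0xcb, mem[0x05]=0xd4, mem[0x15]=0x01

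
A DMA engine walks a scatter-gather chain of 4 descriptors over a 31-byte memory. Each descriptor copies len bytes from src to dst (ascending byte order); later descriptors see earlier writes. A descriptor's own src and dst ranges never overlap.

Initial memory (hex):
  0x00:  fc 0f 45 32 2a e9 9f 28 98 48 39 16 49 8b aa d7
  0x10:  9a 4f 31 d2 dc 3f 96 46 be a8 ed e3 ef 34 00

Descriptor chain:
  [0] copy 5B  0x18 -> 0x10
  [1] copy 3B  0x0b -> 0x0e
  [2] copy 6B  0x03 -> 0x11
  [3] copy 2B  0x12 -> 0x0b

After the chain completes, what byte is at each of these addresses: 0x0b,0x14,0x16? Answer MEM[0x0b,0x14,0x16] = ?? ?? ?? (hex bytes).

D0: mem[0x10..0x14] <- [be a8 ed e3 ef]
D1: mem[0x0e..0x10] <- [16 49 8b]
D2: mem[0x11..0x16] <- [32 2a e9 9f 28 98]
D3: mem[0x0b..0x0c] <- [2a e9]
query mem[0x0b]=0x2a, mem[0x14]=0x9f, mem[0x16]=0x98

MEM[0x0b,0x14,0x16] = 2a 9f 98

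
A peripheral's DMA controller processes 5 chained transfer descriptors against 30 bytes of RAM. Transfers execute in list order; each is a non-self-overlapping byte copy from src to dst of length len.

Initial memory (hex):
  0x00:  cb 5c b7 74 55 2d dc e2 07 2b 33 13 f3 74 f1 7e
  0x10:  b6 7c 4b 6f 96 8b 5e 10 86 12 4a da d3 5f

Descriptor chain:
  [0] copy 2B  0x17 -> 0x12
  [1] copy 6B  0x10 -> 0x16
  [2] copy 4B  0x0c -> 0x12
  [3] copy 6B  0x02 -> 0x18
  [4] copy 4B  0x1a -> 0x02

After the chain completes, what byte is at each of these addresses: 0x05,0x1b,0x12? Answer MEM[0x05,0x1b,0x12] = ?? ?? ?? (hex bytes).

MEM[0x05,0x1b,0x12] = e2 2d f3

[0] 0x17->0x12 len=2 : 10 86
[1] 0x10->0x16 len=6 : b6 7c 10 86 96 8b
[2] 0x0c->0x12 len=4 : f3 74 f1 7e
[3] 0x02->0x18 len=6 : b7 74 55 2d dc e2
[4] 0x1a->0x02 len=4 : 55 2d dc e2
query mem[0x05]=0xe2, mem[0x1b]=0x2d, mem[0x12]=0xf3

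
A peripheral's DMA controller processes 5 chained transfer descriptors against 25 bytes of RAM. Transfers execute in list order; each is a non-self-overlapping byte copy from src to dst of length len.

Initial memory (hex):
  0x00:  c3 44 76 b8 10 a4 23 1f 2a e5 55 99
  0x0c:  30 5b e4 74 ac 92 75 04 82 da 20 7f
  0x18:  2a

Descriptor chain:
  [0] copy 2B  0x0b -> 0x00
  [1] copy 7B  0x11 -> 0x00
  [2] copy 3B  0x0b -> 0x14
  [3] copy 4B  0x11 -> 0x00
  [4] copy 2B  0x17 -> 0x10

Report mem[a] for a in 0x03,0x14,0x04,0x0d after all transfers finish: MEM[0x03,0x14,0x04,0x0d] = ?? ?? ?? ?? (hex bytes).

MEM[0x03,0x14,0x04,0x0d] = 99 99 da 5b

[0] 0x0b->0x00 len=2 : 99 30
[1] 0x11->0x00 len=7 : 92 75 04 82 da 20 7f
[2] 0x0b->0x14 len=3 : 99 30 5b
[3] 0x11->0x00 len=4 : 92 75 04 99
[4] 0x17->0x10 len=2 : 7f 2a
query mem[0x03]=0x99, mem[0x14]=0x99, mem[0x04]=0xda, mem[0x0d]=0x5b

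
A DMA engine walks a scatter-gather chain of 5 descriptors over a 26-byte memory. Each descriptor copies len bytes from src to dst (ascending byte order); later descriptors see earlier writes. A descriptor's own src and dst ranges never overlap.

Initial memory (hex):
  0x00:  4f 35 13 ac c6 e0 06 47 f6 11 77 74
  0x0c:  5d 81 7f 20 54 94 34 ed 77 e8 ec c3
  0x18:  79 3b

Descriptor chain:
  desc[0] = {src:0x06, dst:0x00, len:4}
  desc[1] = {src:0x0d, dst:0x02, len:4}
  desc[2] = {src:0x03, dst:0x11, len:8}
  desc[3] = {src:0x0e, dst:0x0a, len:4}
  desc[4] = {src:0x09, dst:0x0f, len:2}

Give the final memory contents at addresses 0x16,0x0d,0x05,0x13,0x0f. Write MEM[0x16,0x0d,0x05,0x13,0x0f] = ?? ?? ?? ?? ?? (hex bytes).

MEM[0x16,0x0d,0x05,0x13,0x0f] = f6 7f 54 54 11

  after D0: wrote 4B at 0x00 = 0647f611
  after D1: wrote 4B at 0x02 = 817f2054
  after D2: wrote 8B at 0x11 = 7f20540647f61177
  after D3: wrote 4B at 0x0a = 7f20547f
  after D4: wrote 2B at 0x0f = 117f
query mem[0x16]=0xf6, mem[0x0d]=0x7f, mem[0x05]=0x54, mem[0x13]=0x54, mem[0x0f]=0x11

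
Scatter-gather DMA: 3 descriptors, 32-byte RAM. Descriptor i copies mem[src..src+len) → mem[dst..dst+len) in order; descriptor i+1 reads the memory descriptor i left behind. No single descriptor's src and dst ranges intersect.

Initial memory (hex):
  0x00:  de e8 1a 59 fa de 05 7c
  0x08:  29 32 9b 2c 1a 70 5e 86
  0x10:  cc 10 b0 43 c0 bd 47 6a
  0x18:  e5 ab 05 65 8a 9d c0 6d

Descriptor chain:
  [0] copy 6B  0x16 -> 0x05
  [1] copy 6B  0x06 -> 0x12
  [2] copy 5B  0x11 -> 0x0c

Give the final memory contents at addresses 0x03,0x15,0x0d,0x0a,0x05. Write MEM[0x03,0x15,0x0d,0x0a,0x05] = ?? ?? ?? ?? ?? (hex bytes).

MEM[0x03,0x15,0x0d,0x0a,0x05] = 59 05 6a 65 47

#0 dst[0x05+6] := {0x47,0x6a,0xe5,0xab,0x05,0x65}
#1 dst[0x12+6] := {0x6a,0xe5,0xab,0x05,0x65,0x2c}
#2 dst[0x0c+5] := {0x10,0x6a,0xe5,0xab,0x05}
query mem[0x03]=0x59, mem[0x15]=0x05, mem[0x0d]=0x6a, mem[0x0a]=0x65, mem[0x05]=0x47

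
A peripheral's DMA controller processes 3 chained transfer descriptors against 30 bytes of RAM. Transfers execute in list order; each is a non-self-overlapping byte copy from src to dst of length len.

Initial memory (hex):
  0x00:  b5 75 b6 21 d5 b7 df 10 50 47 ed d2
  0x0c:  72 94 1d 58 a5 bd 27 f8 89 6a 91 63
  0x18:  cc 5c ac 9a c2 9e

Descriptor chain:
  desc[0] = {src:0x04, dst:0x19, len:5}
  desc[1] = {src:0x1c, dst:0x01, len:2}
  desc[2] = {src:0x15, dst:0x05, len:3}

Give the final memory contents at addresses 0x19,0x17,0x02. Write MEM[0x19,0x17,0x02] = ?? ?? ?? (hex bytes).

MEM[0x19,0x17,0x02] = d5 63 50

  after D0: wrote 5B at 0x19 = d5b7df1050
  after D1: wrote 2B at 0x01 = 1050
  after D2: wrote 3B at 0x05 = 6a9163
query mem[0x19]=0xd5, mem[0x17]=0x63, mem[0x02]=0x50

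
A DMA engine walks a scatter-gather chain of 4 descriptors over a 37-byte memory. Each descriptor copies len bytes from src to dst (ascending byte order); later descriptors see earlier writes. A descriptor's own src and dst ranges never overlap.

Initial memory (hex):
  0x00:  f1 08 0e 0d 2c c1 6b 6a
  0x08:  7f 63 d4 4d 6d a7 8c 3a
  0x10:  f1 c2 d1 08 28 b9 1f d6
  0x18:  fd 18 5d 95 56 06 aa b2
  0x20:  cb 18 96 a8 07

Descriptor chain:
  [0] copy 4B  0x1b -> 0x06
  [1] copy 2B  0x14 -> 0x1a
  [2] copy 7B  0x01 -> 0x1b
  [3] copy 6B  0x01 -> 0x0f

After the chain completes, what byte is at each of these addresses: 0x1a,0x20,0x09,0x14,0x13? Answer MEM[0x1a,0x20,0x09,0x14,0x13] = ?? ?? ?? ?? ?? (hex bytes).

  after D0: wrote 4B at 0x06 = 955606aa
  after D1: wrote 2B at 0x1a = 28b9
  after D2: wrote 7B at 0x1b = 080e0d2cc19556
  after D3: wrote 6B at 0x0f = 080e0d2cc195
query mem[0x1a]=0x28, mem[0x20]=0x95, mem[0x09]=0xaa, mem[0x14]=0x95, mem[0x13]=0xc1

MEM[0x1a,0x20,0x09,0x14,0x13] = 28 95 aa 95 c1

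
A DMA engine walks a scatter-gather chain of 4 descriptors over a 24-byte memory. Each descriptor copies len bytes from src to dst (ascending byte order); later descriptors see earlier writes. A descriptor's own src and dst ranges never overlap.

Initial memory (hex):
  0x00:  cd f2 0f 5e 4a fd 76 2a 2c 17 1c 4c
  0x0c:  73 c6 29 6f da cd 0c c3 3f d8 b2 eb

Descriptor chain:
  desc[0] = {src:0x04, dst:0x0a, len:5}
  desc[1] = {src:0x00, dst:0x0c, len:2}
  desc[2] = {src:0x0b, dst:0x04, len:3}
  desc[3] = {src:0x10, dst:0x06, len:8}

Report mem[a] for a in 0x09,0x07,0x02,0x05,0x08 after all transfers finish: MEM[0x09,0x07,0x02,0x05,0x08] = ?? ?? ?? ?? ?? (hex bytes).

MEM[0x09,0x07,0x02,0x05,0x08] = c3 cd 0f cd 0c

#0 dst[0x0a+5] := {0x4a,0xfd,0x76,0x2a,0x2c}
#1 dst[0x0c+2] := {0xcd,0xf2}
#2 dst[0x04+3] := {0xfd,0xcd,0xf2}
#3 dst[0x06+8] := {0xda,0xcd,0x0c,0xc3,0x3f,0xd8,0xb2,0xeb}
query mem[0x09]=0xc3, mem[0x07]=0xcd, mem[0x02]=0x0f, mem[0x05]=0xcd, mem[0x08]=0x0c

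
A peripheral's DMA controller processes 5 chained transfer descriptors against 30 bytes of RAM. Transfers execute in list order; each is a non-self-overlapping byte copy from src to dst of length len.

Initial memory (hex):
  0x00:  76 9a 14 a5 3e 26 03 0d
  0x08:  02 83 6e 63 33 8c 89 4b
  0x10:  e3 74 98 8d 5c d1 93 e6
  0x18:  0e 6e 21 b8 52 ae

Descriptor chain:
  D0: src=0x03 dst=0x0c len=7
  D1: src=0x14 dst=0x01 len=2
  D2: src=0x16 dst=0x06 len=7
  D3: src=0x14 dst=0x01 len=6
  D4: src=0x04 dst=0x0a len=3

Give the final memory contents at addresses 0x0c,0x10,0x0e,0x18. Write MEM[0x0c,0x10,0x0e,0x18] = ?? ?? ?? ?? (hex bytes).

[0] 0x03->0x0c len=7 : a5 3e 26 03 0d 02 83
[1] 0x14->0x01 len=2 : 5c d1
[2] 0x16->0x06 len=7 : 93 e6 0e 6e 21 b8 52
[3] 0x14->0x01 len=6 : 5c d1 93 e6 0e 6e
[4] 0x04->0x0a len=3 : e6 0e 6e
query mem[0x0c]=0x6e, mem[0x10]=0x0d, mem[0x0e]=0x26, mem[0x18]=0x0e

MEM[0x0c,0x10,0x0e,0x18] = 6e 0d 26 0e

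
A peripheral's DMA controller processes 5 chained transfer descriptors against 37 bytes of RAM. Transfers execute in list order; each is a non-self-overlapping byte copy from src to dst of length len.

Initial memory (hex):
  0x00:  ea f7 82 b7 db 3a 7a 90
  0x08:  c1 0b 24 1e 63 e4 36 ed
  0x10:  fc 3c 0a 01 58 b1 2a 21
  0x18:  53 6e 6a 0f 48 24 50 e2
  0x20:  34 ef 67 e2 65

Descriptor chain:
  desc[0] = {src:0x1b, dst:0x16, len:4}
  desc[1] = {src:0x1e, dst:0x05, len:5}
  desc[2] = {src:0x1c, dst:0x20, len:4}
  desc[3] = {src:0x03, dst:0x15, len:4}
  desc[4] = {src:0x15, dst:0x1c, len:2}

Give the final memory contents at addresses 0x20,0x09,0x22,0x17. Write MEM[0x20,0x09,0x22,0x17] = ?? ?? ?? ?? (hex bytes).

MEM[0x20,0x09,0x22,0x17] = 48 67 50 50

D0: mem[0x16..0x19] <- [0f 48 24 50]
D1: mem[0x05..0x09] <- [50 e2 34 ef 67]
D2: mem[0x20..0x23] <- [48 24 50 e2]
D3: mem[0x15..0x18] <- [b7 db 50 e2]
D4: mem[0x1c..0x1d] <- [b7 db]
query mem[0x20]=0x48, mem[0x09]=0x67, mem[0x22]=0x50, mem[0x17]=0x50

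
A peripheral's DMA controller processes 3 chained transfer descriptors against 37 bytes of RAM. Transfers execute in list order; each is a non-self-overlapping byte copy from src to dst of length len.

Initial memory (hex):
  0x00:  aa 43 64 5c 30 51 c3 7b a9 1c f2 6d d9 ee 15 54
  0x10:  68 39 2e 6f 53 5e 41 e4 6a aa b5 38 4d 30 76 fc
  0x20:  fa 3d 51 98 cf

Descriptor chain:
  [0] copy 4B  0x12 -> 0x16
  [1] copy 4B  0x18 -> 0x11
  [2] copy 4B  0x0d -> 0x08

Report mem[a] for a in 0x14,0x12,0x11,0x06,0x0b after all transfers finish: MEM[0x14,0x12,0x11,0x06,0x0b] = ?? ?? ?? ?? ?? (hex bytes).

MEM[0x14,0x12,0x11,0x06,0x0b] = 38 5e 53 c3 68

#0 dst[0x16+4] := {0x2e,0x6f,0x53,0x5e}
#1 dst[0x11+4] := {0x53,0x5e,0xb5,0x38}
#2 dst[0x08+4] := {0xee,0x15,0x54,0x68}
query mem[0x14]=0x38, mem[0x12]=0x5e, mem[0x11]=0x53, mem[0x06]=0xc3, mem[0x0b]=0x68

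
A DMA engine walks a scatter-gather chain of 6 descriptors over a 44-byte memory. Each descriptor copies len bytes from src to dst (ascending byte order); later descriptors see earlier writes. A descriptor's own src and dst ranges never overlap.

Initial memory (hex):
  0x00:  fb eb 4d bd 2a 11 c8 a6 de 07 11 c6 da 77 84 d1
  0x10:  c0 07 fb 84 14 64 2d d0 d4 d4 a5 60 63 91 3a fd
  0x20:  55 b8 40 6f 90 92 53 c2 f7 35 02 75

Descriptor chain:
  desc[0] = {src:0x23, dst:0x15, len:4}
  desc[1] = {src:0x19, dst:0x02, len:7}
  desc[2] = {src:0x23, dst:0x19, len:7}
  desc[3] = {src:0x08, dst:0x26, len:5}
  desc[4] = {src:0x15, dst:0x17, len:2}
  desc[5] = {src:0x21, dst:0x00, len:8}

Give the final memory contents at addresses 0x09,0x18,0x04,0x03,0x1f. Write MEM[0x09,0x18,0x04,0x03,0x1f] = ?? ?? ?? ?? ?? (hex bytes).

D0: mem[0x15..0x18] <- [6f 90 92 53]
D1: mem[0x02..0x08] <- [d4 a5 60 63 91 3a fd]
D2: mem[0x19..0x1f] <- [6f 90 92 53 c2 f7 35]
D3: mem[0x26..0x2a] <- [fd 07 11 c6 da]
D4: mem[0x17..0x18] <- [6f 90]
D5: mem[0x00..0x07] <- [b8 40 6f 90 92 fd 07 11]
query mem[0x09]=0x07, mem[0x18]=0x90, mem[0x04]=0x92, mem[0x03]=0x90, mem[0x1f]=0x35

MEM[0x09,0x18,0x04,0x03,0x1f] = 07 90 92 90 35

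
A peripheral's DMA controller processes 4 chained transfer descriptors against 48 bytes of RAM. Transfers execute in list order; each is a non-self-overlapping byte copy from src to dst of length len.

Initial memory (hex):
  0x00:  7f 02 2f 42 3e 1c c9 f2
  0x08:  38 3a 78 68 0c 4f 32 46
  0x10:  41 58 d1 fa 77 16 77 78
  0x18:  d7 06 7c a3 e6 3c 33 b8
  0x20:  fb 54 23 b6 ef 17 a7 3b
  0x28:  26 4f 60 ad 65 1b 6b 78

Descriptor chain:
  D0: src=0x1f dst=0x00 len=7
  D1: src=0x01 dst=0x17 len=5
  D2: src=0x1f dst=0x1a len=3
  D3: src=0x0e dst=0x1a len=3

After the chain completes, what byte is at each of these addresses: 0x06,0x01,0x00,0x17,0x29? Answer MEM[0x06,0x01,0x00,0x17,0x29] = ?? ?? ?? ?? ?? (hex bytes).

MEM[0x06,0x01,0x00,0x17,0x29] = 17 fb b8 fb 4f

[0] 0x1f->0x00 len=7 : b8 fb 54 23 b6 ef 17
[1] 0x01->0x17 len=5 : fb 54 23 b6 ef
[2] 0x1f->0x1a len=3 : b8 fb 54
[3] 0x0e->0x1a len=3 : 32 46 41
query mem[0x06]=0x17, mem[0x01]=0xfb, mem[0x00]=0xb8, mem[0x17]=0xfb, mem[0x29]=0x4f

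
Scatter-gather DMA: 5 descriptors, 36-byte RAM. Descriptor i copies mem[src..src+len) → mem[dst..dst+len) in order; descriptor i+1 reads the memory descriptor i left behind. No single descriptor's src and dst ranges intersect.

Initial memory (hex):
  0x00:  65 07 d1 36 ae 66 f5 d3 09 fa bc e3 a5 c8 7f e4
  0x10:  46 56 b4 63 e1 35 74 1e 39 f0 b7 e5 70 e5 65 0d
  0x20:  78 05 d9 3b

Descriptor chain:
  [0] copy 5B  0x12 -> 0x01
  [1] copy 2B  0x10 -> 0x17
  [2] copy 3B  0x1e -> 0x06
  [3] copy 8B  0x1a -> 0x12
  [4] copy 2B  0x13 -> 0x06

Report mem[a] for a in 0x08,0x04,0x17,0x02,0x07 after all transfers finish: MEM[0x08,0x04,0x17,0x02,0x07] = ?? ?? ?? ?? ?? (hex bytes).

  after D0: wrote 5B at 0x01 = b463e13574
  after D1: wrote 2B at 0x17 = 4656
  after D2: wrote 3B at 0x06 = 650d78
  after D3: wrote 8B at 0x12 = b7e570e5650d7805
  after D4: wrote 2B at 0x06 = e570
query mem[0x08]=0x78, mem[0x04]=0x35, mem[0x17]=0x0d, mem[0x02]=0x63, mem[0x07]=0x70

MEM[0x08,0x04,0x17,0x02,0x07] = 78 35 0d 63 70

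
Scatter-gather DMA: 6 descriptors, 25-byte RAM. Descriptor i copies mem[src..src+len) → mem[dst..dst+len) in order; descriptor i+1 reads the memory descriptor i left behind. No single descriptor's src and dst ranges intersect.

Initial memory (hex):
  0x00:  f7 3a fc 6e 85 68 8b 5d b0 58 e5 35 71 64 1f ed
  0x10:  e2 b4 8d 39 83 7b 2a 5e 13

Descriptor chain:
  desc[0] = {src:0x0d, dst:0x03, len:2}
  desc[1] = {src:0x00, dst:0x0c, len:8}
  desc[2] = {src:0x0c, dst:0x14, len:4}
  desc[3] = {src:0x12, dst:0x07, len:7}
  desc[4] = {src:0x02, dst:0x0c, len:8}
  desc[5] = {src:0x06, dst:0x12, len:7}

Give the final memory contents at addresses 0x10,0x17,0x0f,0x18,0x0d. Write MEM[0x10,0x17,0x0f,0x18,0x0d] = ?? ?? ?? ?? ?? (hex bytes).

MEM[0x10,0x17,0x0f,0x18,0x0d] = 8b fc 68 fc 64

#0 dst[0x03+2] := {0x64,0x1f}
#1 dst[0x0c+8] := {0xf7,0x3a,0xfc,0x64,0x1f,0x68,0x8b,0x5d}
#2 dst[0x14+4] := {0xf7,0x3a,0xfc,0x64}
#3 dst[0x07+7] := {0x8b,0x5d,0xf7,0x3a,0xfc,0x64,0x13}
#4 dst[0x0c+8] := {0xfc,0x64,0x1f,0x68,0x8b,0x8b,0x5d,0xf7}
#5 dst[0x12+7] := {0x8b,0x8b,0x5d,0xf7,0x3a,0xfc,0xfc}
query mem[0x10]=0x8b, mem[0x17]=0xfc, mem[0x0f]=0x68, mem[0x18]=0xfc, mem[0x0d]=0x64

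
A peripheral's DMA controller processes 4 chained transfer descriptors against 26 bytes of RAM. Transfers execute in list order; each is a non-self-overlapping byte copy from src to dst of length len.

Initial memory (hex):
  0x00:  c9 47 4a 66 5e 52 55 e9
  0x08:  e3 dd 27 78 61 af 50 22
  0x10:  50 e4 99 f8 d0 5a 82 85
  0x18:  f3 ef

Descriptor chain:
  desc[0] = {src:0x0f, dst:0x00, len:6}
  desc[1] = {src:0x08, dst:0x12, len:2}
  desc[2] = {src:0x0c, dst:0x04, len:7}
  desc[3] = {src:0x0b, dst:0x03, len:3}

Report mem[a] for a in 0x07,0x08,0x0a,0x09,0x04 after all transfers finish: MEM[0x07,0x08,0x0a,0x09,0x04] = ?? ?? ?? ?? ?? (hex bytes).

[0] 0x0f->0x00 len=6 : 22 50 e4 99 f8 d0
[1] 0x08->0x12 len=2 : e3 dd
[2] 0x0c->0x04 len=7 : 61 af 50 22 50 e4 e3
[3] 0x0b->0x03 len=3 : 78 61 af
query mem[0x07]=0x22, mem[0x08]=0x50, mem[0x0a]=0xe3, mem[0x09]=0xe4, mem[0x04]=0x61

MEM[0x07,0x08,0x0a,0x09,0x04] = 22 50 e3 e4 61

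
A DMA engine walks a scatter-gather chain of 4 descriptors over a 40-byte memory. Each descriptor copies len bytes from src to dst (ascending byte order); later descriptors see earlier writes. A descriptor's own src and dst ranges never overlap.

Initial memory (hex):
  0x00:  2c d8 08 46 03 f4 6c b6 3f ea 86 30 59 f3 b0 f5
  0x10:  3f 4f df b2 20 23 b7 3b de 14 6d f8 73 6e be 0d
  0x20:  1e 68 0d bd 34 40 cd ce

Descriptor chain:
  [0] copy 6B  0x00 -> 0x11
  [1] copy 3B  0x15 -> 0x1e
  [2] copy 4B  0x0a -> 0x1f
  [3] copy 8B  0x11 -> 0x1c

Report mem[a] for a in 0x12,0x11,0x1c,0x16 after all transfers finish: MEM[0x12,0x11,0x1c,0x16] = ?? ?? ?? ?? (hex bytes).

D0: mem[0x11..0x16] <- [2c d8 08 46 03 f4]
D1: mem[0x1e..0x20] <- [03 f4 3b]
D2: mem[0x1f..0x22] <- [86 30 59 f3]
D3: mem[0x1c..0x23] <- [2c d8 08 46 03 f4 3b de]
query mem[0x12]=0xd8, mem[0x11]=0x2c, mem[0x1c]=0x2c, mem[0x16]=0xf4

MEM[0x12,0x11,0x1c,0x16] = d8 2c 2c f4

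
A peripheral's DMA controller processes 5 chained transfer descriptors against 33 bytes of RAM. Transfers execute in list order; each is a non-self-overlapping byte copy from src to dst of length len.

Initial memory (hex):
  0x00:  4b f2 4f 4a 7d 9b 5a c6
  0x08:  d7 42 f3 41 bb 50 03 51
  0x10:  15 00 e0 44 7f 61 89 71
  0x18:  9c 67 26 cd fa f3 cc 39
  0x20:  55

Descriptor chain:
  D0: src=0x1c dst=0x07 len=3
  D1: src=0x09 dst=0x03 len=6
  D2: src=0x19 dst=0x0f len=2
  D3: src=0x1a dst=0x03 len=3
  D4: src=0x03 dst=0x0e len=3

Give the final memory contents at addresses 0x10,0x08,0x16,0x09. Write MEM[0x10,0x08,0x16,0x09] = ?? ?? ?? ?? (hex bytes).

MEM[0x10,0x08,0x16,0x09] = fa 03 89 cc

#0 dst[0x07+3] := {0xfa,0xf3,0xcc}
#1 dst[0x03+6] := {0xcc,0xf3,0x41,0xbb,0x50,0x03}
#2 dst[0x0f+2] := {0x67,0x26}
#3 dst[0x03+3] := {0x26,0xcd,0xfa}
#4 dst[0x0e+3] := {0x26,0xcd,0xfa}
query mem[0x10]=0xfa, mem[0x08]=0x03, mem[0x16]=0x89, mem[0x09]=0xcc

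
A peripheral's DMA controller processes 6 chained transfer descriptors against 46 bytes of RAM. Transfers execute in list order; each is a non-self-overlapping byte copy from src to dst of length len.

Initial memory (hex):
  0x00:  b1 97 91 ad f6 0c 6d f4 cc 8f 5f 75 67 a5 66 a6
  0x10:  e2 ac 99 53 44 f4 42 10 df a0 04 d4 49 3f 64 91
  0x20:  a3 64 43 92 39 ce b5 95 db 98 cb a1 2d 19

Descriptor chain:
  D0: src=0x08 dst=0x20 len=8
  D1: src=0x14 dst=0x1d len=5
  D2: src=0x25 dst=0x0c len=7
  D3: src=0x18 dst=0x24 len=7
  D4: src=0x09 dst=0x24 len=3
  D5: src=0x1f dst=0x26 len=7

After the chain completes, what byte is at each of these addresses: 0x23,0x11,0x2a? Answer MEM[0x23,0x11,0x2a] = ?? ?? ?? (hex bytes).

D0: mem[0x20..0x27] <- [cc 8f 5f 75 67 a5 66 a6]
D1: mem[0x1d..0x21] <- [44 f4 42 10 df]
D2: mem[0x0c..0x12] <- [a5 66 a6 db 98 cb a1]
D3: mem[0x24..0x2a] <- [df a0 04 d4 49 44 f4]
D4: mem[0x24..0x26] <- [8f 5f 75]
D5: mem[0x26..0x2c] <- [42 10 df 5f 75 8f 5f]
query mem[0x23]=0x75, mem[0x11]=0xcb, mem[0x2a]=0x75

MEM[0x23,0x11,0x2a] = 75 cb 75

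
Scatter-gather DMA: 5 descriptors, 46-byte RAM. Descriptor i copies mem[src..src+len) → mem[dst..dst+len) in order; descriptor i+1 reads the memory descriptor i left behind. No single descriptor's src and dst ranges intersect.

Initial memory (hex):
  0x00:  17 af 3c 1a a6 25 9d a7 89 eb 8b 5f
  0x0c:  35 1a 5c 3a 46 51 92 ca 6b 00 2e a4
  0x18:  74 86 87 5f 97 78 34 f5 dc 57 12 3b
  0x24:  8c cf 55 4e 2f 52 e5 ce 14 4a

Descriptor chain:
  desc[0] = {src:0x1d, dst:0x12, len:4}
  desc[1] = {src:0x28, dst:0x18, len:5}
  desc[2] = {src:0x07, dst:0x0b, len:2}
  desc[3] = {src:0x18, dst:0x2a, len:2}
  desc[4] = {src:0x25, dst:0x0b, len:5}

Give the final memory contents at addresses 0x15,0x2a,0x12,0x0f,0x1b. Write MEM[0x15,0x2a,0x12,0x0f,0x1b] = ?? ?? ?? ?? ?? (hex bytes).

MEM[0x15,0x2a,0x12,0x0f,0x1b] = dc 2f 78 52 ce

#0 dst[0x12+4] := {0x78,0x34,0xf5,0xdc}
#1 dst[0x18+5] := {0x2f,0x52,0xe5,0xce,0x14}
#2 dst[0x0b+2] := {0xa7,0x89}
#3 dst[0x2a+2] := {0x2f,0x52}
#4 dst[0x0b+5] := {0xcf,0x55,0x4e,0x2f,0x52}
query mem[0x15]=0xdc, mem[0x2a]=0x2f, mem[0x12]=0x78, mem[0x0f]=0x52, mem[0x1b]=0xce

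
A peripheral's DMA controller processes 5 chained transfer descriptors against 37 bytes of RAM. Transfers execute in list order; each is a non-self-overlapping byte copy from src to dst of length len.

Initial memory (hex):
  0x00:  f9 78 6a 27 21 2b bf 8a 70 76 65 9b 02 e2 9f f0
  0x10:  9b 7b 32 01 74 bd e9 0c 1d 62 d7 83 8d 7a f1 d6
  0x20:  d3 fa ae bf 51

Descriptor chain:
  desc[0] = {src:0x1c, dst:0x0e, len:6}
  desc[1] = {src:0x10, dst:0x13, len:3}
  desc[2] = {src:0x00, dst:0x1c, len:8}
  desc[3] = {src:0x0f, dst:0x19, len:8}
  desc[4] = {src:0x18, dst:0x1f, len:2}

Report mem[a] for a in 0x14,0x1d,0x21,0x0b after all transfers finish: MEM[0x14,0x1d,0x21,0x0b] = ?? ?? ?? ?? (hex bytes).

  after D0: wrote 6B at 0x0e = 8d7af1d6d3fa
  after D1: wrote 3B at 0x13 = f1d6d3
  after D2: wrote 8B at 0x1c = f9786a27212bbf8a
  after D3: wrote 8B at 0x19 = 7af1d6d3f1d6d3e9
  after D4: wrote 2B at 0x1f = 1d7a
query mem[0x14]=0xd6, mem[0x1d]=0xf1, mem[0x21]=0x2b, mem[0x0b]=0x9b

MEM[0x14,0x1d,0x21,0x0b] = d6 f1 2b 9b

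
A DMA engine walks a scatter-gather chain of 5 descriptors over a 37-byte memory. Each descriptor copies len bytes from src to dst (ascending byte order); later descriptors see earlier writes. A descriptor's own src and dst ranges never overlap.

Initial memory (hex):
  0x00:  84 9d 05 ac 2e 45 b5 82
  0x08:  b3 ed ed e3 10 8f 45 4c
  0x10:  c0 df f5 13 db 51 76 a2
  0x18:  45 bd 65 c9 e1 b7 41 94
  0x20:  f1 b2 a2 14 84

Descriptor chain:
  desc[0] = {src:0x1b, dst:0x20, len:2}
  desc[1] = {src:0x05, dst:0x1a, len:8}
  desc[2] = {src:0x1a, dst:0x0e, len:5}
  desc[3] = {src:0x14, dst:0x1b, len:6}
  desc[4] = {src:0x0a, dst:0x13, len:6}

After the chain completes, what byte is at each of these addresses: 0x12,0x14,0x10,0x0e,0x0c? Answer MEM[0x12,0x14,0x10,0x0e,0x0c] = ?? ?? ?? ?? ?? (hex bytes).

MEM[0x12,0x14,0x10,0x0e,0x0c] = ed e3 82 45 10

D0: mem[0x20..0x21] <- [c9 e1]
D1: mem[0x1a..0x21] <- [45 b5 82 b3 ed ed e3 10]
D2: mem[0x0e..0x12] <- [45 b5 82 b3 ed]
D3: mem[0x1b..0x20] <- [db 51 76 a2 45 bd]
D4: mem[0x13..0x18] <- [ed e3 10 8f 45 b5]
query mem[0x12]=0xed, mem[0x14]=0xe3, mem[0x10]=0x82, mem[0x0e]=0x45, mem[0x0c]=0x10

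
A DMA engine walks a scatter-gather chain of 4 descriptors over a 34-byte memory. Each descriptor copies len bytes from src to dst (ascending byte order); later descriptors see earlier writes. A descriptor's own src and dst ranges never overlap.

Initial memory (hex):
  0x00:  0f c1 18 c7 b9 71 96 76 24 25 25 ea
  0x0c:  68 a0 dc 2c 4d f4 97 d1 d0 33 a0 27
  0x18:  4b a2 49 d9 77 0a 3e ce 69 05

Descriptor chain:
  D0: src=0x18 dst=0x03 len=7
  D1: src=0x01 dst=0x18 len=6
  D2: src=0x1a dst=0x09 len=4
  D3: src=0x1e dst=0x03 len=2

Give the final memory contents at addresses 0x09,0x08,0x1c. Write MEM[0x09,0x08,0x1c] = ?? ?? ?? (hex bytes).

MEM[0x09,0x08,0x1c] = 4b 0a 49

[0] 0x18->0x03 len=7 : 4b a2 49 d9 77 0a 3e
[1] 0x01->0x18 len=6 : c1 18 4b a2 49 d9
[2] 0x1a->0x09 len=4 : 4b a2 49 d9
[3] 0x1e->0x03 len=2 : 3e ce
query mem[0x09]=0x4b, mem[0x08]=0x0a, mem[0x1c]=0x49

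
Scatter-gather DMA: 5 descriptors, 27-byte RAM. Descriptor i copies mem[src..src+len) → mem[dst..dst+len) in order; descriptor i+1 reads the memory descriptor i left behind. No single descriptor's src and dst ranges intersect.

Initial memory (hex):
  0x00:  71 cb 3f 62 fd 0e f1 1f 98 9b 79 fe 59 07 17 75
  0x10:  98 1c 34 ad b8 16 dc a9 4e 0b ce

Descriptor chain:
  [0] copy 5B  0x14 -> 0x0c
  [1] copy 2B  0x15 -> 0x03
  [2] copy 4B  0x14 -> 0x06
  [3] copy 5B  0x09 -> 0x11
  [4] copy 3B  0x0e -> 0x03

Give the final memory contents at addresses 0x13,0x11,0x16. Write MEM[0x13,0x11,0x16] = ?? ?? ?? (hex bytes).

  after D0: wrote 5B at 0x0c = b816dca94e
  after D1: wrote 2B at 0x03 = 16dc
  after D2: wrote 4B at 0x06 = b816dca9
  after D3: wrote 5B at 0x11 = a979feb816
  after D4: wrote 3B at 0x03 = dca94e
query mem[0x13]=0xfe, mem[0x11]=0xa9, mem[0x16]=0xdc

MEM[0x13,0x11,0x16] = fe a9 dc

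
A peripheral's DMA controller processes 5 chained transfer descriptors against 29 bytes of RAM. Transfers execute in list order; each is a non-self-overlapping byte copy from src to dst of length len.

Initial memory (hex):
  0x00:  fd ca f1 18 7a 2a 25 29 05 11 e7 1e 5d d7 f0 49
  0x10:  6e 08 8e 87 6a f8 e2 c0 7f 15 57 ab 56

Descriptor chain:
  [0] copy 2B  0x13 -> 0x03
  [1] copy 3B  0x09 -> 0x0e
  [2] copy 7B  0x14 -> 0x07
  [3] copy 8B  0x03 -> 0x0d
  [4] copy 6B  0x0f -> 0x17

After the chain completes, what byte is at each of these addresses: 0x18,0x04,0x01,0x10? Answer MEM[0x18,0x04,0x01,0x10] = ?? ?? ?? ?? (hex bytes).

MEM[0x18,0x04,0x01,0x10] = 25 6a ca 25

  after D0: wrote 2B at 0x03 = 876a
  after D1: wrote 3B at 0x0e = 11e71e
  after D2: wrote 7B at 0x07 = 6af8e2c07f1557
  after D3: wrote 8B at 0x0d = 876a2a256af8e2c0
  after D4: wrote 6B at 0x17 = 2a256af8e2c0
query mem[0x18]=0x25, mem[0x04]=0x6a, mem[0x01]=0xca, mem[0x10]=0x25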